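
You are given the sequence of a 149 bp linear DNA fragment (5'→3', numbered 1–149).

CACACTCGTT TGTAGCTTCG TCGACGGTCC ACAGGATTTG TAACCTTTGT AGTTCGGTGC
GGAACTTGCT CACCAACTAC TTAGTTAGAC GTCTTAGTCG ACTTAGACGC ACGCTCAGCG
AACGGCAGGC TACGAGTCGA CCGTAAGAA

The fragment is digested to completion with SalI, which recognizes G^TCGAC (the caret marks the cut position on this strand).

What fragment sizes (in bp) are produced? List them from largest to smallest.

77, 39, 20, 13 bp

SalI sites (GTCGAC) start at positions 20, 97, 136.
SalI cuts after the first base of each site, so after positions 20, 97, 136.
Linear molecule, 3 cuts → 4 fragments:
  1–20 → 20 bp
  21–97 → 77 bp
  98–136 → 39 bp
  137–149 → 13 bp
Sorted largest to smallest: 77, 39, 20, 13 bp.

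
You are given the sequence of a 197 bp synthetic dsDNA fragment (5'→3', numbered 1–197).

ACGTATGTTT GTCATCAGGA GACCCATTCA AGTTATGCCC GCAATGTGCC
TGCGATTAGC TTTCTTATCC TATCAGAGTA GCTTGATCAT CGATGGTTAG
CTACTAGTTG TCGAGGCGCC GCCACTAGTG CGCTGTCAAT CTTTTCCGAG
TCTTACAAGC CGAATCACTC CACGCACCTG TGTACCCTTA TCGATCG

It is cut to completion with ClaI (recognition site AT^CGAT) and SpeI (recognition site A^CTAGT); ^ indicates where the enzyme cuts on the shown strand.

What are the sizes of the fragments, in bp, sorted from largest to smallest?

90, 67, 21, 13, 6 bp

ClaI sites (ATCGAT) start at positions 89, 190.
ClaI cuts after base 2 of each site, so after positions 90, 191.
SpeI sites (ACTAGT) start at positions 103, 124.
SpeI cuts after the first base of each site, so after positions 103, 124.
Combined cut positions: 90, 103, 124, 191.
Linear molecule, 4 cuts → 5 fragments:
  1–90 → 90 bp
  91–103 → 13 bp
  104–124 → 21 bp
  125–191 → 67 bp
  192–197 → 6 bp
Sorted largest to smallest: 90, 67, 21, 13, 6 bp.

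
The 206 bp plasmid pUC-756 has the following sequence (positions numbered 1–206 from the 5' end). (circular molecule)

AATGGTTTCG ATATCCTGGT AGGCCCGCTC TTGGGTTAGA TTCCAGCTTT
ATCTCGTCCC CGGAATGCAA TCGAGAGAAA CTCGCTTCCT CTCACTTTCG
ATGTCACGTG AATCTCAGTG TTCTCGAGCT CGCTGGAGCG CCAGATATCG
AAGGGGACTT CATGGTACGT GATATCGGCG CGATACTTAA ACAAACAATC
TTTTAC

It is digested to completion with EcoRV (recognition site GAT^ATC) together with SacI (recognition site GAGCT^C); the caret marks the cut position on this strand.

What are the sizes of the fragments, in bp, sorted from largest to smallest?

118, 45, 27, 16 bp

EcoRV sites (GATATC) start at positions 10, 144, 171.
EcoRV cuts after base 3 of each site, so after positions 12, 146, 173.
The SacI site (GAGCTC) starts at position 126.
SacI cuts after base 5 of each site (before the last base), so after position 130.
Combined cut positions: 12, 130, 146, 173.
Circular molecule, 4 cuts → 4 fragments:
  13–130 → 118 bp
  131–146 → 16 bp
  147–173 → 27 bp
  174–206 then 1–12 → 33 + 12 = 45 bp
Sorted largest to smallest: 118, 45, 27, 16 bp.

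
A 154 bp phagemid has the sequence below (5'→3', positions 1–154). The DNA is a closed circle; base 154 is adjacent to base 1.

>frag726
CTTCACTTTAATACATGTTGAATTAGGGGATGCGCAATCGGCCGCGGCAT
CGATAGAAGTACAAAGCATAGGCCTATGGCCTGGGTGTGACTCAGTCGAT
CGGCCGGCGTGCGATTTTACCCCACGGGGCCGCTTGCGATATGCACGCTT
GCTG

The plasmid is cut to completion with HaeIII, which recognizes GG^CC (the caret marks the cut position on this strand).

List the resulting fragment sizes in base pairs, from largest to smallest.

66, 31, 26, 24, 7 bp

HaeIII sites (GGCC) start at positions 40, 71, 78, 102, 128.
HaeIII cuts after base 2 of each site, so after positions 41, 72, 79, 103, 129.
Circular molecule, 5 cuts → 5 fragments:
  42–72 → 31 bp
  73–79 → 7 bp
  80–103 → 24 bp
  104–129 → 26 bp
  130–154 then 1–41 → 25 + 41 = 66 bp
Sorted largest to smallest: 66, 31, 26, 24, 7 bp.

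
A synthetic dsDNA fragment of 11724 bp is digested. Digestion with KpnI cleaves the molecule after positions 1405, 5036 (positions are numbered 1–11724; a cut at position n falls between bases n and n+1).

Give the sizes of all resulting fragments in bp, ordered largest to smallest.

6688, 3631, 1405 bp

Linear molecule, 2 cuts → 3 fragments:
  1405 − 0 = 1405 bp
  5036 − 1405 = 3631 bp
  11724 − 5036 = 6688 bp
Sorted largest to smallest: 6688, 3631, 1405 bp.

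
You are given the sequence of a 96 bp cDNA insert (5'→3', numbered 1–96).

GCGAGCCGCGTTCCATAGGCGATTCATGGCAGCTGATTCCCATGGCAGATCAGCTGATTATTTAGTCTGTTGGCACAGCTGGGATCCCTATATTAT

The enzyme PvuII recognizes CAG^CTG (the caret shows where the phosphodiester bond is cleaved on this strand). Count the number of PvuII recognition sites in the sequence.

CAGCTG occurs starting at positions 30, 51, 76.
PvuII cuts at 3 sites.

3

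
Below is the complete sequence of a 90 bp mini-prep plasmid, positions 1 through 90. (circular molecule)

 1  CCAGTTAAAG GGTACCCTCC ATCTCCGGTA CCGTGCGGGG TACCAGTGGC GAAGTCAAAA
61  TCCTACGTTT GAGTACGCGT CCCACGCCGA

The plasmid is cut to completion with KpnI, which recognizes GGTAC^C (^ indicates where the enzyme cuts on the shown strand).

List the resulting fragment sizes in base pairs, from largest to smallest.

62, 16, 12 bp

KpnI sites (GGTACC) start at positions 11, 27, 39.
KpnI cuts after base 5 of each site (before the last base), so after positions 15, 31, 43.
Circular molecule, 3 cuts → 3 fragments:
  16–31 → 16 bp
  32–43 → 12 bp
  44–90 then 1–15 → 47 + 15 = 62 bp
Sorted largest to smallest: 62, 16, 12 bp.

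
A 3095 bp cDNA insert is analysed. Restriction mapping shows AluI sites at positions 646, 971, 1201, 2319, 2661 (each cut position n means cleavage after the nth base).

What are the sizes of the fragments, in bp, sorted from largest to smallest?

Linear molecule, 5 cuts → 6 fragments:
  646 − 0 = 646 bp
  971 − 646 = 325 bp
  1201 − 971 = 230 bp
  2319 − 1201 = 1118 bp
  2661 − 2319 = 342 bp
  3095 − 2661 = 434 bp
Sorted largest to smallest: 1118, 646, 434, 342, 325, 230 bp.

1118, 646, 434, 342, 325, 230 bp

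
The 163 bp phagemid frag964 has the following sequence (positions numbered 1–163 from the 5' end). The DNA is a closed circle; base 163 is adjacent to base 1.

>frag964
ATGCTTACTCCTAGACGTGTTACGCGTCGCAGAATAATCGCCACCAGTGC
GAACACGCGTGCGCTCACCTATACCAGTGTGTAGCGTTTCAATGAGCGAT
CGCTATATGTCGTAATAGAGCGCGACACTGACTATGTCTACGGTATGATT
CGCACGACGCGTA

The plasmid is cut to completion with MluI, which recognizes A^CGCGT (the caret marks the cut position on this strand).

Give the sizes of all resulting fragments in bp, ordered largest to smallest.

102, 33, 28 bp

MluI sites (ACGCGT) start at positions 22, 55, 157.
MluI cuts after the first base of each site, so after positions 22, 55, 157.
Circular molecule, 3 cuts → 3 fragments:
  23–55 → 33 bp
  56–157 → 102 bp
  158–163 then 1–22 → 6 + 22 = 28 bp
Sorted largest to smallest: 102, 33, 28 bp.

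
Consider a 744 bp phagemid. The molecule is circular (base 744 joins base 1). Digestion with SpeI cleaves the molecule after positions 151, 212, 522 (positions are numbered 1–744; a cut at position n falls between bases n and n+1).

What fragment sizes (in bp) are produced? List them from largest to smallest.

Circular molecule, 3 cuts → 3 fragments:
  212 − 151 = 61 bp
  522 − 212 = 310 bp
  wrap: 744 − 522 + 151 = 373 bp
Sorted largest to smallest: 373, 310, 61 bp.

373, 310, 61 bp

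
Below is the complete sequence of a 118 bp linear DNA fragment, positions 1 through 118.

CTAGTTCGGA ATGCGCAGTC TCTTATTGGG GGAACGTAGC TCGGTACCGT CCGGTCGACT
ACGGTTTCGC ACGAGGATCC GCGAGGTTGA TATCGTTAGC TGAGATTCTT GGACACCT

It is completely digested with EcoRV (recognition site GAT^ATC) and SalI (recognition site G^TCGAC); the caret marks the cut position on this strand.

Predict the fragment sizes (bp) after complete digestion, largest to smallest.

The EcoRV site (GATATC) starts at position 89.
EcoRV cuts after base 3 of each site, so after position 91.
The SalI site (GTCGAC) starts at position 54.
SalI cuts after the first base of each site, so after position 54.
Combined cut positions: 54, 91.
Linear molecule, 2 cuts → 3 fragments:
  1–54 → 54 bp
  55–91 → 37 bp
  92–118 → 27 bp
Sorted largest to smallest: 54, 37, 27 bp.

54, 37, 27 bp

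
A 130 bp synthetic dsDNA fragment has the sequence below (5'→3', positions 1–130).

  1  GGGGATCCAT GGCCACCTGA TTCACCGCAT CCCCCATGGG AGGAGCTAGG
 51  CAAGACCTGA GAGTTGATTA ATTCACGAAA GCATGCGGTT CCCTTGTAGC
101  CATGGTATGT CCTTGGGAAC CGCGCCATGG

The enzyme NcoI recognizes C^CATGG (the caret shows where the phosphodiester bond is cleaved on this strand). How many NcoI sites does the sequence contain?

CCATGG occurs starting at positions 7, 34, 100, 125.
NcoI cuts at 4 sites.

4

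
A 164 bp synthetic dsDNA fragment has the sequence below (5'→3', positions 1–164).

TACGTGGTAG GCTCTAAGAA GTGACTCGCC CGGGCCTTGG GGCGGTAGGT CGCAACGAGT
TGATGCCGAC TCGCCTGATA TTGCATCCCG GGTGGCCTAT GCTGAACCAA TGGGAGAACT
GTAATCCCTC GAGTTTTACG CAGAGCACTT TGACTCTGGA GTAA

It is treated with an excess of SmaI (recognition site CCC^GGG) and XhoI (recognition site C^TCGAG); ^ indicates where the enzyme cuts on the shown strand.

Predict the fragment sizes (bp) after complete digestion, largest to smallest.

58, 39, 36, 31 bp

SmaI sites (CCCGGG) start at positions 29, 87.
SmaI cuts after base 3 of each site, so after positions 31, 89.
The XhoI site (CTCGAG) starts at position 128.
XhoI cuts after the first base of each site, so after position 128.
Combined cut positions: 31, 89, 128.
Linear molecule, 3 cuts → 4 fragments:
  1–31 → 31 bp
  32–89 → 58 bp
  90–128 → 39 bp
  129–164 → 36 bp
Sorted largest to smallest: 58, 39, 36, 31 bp.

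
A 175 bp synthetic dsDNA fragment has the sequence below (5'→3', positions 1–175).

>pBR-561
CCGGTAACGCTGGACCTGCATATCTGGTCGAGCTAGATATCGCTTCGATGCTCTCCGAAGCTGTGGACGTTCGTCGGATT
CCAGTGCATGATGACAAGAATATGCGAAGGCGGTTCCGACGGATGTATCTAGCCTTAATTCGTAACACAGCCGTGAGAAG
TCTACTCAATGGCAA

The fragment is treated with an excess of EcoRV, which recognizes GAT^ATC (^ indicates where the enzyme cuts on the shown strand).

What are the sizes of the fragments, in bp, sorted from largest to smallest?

The EcoRV site (GATATC) starts at position 36.
EcoRV cuts after base 3 of each site, so after position 38.
Linear molecule, 1 cut → 2 fragments:
  1–38 → 38 bp
  39–175 → 137 bp
Sorted largest to smallest: 137, 38 bp.

137, 38 bp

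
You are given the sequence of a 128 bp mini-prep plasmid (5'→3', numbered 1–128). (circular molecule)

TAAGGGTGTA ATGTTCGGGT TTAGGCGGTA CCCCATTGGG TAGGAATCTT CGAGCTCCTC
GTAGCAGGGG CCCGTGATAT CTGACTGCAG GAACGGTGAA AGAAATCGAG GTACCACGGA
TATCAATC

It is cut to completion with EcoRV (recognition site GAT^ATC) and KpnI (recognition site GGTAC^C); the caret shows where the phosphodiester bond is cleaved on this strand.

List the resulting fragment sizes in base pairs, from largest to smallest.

47, 38, 36, 7 bp

EcoRV sites (GATATC) start at positions 76, 119.
EcoRV cuts after base 3 of each site, so after positions 78, 121.
KpnI sites (GGTACC) start at positions 27, 110.
KpnI cuts after base 5 of each site (before the last base), so after positions 31, 114.
Combined cut positions: 31, 78, 114, 121.
Circular molecule, 4 cuts → 4 fragments:
  32–78 → 47 bp
  79–114 → 36 bp
  115–121 → 7 bp
  122–128 then 1–31 → 7 + 31 = 38 bp
Sorted largest to smallest: 47, 38, 36, 7 bp.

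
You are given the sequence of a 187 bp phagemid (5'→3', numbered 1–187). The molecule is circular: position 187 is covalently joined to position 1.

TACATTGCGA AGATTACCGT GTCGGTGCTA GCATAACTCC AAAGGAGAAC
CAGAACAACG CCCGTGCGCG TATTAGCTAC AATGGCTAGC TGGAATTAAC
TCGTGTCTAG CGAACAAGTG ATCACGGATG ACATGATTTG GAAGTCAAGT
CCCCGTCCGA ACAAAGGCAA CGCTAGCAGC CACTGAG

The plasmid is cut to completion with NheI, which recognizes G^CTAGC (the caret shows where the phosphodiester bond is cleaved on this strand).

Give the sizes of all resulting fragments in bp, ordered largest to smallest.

NheI sites (GCTAGC) start at positions 27, 85, 172.
NheI cuts after the first base of each site, so after positions 27, 85, 172.
Circular molecule, 3 cuts → 3 fragments:
  28–85 → 58 bp
  86–172 → 87 bp
  173–187 then 1–27 → 15 + 27 = 42 bp
Sorted largest to smallest: 87, 58, 42 bp.

87, 58, 42 bp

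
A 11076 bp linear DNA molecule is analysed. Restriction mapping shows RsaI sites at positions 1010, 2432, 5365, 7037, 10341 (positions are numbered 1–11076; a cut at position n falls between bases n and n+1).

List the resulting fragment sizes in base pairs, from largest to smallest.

3304, 2933, 1672, 1422, 1010, 735 bp

Linear molecule, 5 cuts → 6 fragments:
  1010 − 0 = 1010 bp
  2432 − 1010 = 1422 bp
  5365 − 2432 = 2933 bp
  7037 − 5365 = 1672 bp
  10341 − 7037 = 3304 bp
  11076 − 10341 = 735 bp
Sorted largest to smallest: 3304, 2933, 1672, 1422, 1010, 735 bp.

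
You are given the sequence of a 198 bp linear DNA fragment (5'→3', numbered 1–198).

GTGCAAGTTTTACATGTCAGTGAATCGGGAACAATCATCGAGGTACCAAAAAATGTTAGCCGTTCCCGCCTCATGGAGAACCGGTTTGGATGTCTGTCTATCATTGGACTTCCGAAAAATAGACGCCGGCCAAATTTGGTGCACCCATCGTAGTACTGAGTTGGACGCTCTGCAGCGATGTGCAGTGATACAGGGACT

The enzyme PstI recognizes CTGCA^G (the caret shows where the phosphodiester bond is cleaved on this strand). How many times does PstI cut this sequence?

CTGCAG occurs starting at position 170.
PstI cuts at 1 site.

1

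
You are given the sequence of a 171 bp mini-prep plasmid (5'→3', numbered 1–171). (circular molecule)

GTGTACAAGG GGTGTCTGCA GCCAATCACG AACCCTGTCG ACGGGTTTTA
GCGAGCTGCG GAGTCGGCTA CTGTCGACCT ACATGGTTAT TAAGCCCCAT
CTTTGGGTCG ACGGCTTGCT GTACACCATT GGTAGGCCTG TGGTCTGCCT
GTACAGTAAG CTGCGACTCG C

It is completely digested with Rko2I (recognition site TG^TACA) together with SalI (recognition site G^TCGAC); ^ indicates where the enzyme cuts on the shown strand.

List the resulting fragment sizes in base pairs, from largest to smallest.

Rko2I sites (TGTACA) start at positions 2, 120, 150.
Rko2I cuts after base 2 of each site, so after positions 3, 121, 151.
SalI sites (GTCGAC) start at positions 37, 73, 107.
SalI cuts after the first base of each site, so after positions 37, 73, 107.
Combined cut positions: 3, 37, 73, 107, 121, 151.
Circular molecule, 6 cuts → 6 fragments:
  4–37 → 34 bp
  38–73 → 36 bp
  74–107 → 34 bp
  108–121 → 14 bp
  122–151 → 30 bp
  152–171 then 1–3 → 20 + 3 = 23 bp
Sorted largest to smallest: 36, 34, 34, 30, 23, 14 bp.

36, 34, 34, 30, 23, 14 bp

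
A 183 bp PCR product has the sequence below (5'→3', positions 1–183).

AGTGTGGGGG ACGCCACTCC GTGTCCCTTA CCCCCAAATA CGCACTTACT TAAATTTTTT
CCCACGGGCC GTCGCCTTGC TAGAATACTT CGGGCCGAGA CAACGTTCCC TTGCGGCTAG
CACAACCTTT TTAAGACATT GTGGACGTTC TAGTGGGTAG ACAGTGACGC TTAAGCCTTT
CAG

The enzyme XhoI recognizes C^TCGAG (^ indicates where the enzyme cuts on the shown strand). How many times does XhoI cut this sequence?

No occurrence of CTCGAG is present in the sequence.
XhoI does not cut: 0 sites.

0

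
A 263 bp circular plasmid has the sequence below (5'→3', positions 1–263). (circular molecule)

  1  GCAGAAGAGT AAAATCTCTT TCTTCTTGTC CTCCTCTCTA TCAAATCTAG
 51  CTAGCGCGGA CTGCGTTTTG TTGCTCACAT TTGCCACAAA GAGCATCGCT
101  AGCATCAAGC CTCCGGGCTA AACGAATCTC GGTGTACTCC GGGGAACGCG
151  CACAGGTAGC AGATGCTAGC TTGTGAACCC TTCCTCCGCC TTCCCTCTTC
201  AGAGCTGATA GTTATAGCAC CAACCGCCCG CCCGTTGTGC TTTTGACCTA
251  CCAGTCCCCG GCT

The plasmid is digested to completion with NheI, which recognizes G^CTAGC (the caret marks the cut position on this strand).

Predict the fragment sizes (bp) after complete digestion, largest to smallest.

NheI sites (GCTAGC) start at positions 50, 98, 165.
NheI cuts after the first base of each site, so after positions 50, 98, 165.
Circular molecule, 3 cuts → 3 fragments:
  51–98 → 48 bp
  99–165 → 67 bp
  166–263 then 1–50 → 98 + 50 = 148 bp
Sorted largest to smallest: 148, 67, 48 bp.

148, 67, 48 bp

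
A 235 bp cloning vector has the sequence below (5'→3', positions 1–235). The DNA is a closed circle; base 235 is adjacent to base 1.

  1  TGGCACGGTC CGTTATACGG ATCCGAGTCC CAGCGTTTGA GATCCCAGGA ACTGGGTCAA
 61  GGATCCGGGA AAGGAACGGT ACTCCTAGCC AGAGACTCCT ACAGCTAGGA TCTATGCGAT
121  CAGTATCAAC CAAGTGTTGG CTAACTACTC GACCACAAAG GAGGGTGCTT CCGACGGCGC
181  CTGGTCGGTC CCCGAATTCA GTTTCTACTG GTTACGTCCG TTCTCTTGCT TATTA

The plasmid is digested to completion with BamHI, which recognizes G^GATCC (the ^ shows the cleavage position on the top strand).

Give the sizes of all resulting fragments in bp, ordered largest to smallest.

193, 42 bp

BamHI sites (GGATCC) start at positions 19, 61.
BamHI cuts after the first base of each site, so after positions 19, 61.
Circular molecule, 2 cuts → 2 fragments:
  20–61 → 42 bp
  62–235 then 1–19 → 174 + 19 = 193 bp
Sorted largest to smallest: 193, 42 bp.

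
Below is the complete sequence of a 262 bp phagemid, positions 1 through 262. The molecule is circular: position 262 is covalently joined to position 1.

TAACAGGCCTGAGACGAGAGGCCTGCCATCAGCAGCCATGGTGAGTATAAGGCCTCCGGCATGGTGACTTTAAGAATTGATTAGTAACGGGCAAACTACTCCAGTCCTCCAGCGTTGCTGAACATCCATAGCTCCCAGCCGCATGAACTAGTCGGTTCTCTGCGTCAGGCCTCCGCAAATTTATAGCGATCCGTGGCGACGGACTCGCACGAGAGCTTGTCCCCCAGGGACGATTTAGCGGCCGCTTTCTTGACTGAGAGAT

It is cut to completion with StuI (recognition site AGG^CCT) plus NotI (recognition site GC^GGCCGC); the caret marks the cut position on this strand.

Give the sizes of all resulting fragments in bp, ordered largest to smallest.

117, 70, 31, 30, 14 bp

StuI sites (AGGCCT) start at positions 5, 19, 50, 167.
StuI cuts after base 3 of each site, so after positions 7, 21, 52, 169.
The NotI site (GCGGCCGC) starts at position 238.
NotI cuts after base 2 of each site, so after position 239.
Combined cut positions: 7, 21, 52, 169, 239.
Circular molecule, 5 cuts → 5 fragments:
  8–21 → 14 bp
  22–52 → 31 bp
  53–169 → 117 bp
  170–239 → 70 bp
  240–262 then 1–7 → 23 + 7 = 30 bp
Sorted largest to smallest: 117, 70, 31, 30, 14 bp.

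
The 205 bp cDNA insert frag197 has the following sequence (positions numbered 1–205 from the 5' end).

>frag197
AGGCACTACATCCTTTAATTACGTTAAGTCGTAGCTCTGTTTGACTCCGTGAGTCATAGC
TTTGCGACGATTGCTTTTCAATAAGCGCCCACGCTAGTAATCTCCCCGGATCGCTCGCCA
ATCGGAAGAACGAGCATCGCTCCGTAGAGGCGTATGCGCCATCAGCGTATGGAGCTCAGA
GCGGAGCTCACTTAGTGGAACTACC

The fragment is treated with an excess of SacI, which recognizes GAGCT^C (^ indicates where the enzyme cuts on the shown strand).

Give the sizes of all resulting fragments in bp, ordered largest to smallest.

176, 17, 12 bp

SacI sites (GAGCTC) start at positions 172, 184.
SacI cuts after base 5 of each site (before the last base), so after positions 176, 188.
Linear molecule, 2 cuts → 3 fragments:
  1–176 → 176 bp
  177–188 → 12 bp
  189–205 → 17 bp
Sorted largest to smallest: 176, 17, 12 bp.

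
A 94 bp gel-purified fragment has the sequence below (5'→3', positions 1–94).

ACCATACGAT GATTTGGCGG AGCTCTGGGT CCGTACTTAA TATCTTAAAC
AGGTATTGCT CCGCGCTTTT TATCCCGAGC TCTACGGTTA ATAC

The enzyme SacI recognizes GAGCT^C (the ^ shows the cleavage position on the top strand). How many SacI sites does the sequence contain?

GAGCTC occurs starting at positions 20, 77.
SacI cuts at 2 sites.

2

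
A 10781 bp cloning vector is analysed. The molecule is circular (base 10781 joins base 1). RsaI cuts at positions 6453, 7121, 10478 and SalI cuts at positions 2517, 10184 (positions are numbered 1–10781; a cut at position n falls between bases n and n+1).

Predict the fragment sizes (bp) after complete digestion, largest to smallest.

3936, 3063, 2820, 668, 294 bp

Combined cut positions (sorted): 2517, 6453, 7121, 10184, 10478.
Circular molecule, 5 cuts → 5 fragments:
  6453 − 2517 = 3936 bp
  7121 − 6453 = 668 bp
  10184 − 7121 = 3063 bp
  10478 − 10184 = 294 bp
  wrap: 10781 − 10478 + 2517 = 2820 bp
Sorted largest to smallest: 3936, 3063, 2820, 668, 294 bp.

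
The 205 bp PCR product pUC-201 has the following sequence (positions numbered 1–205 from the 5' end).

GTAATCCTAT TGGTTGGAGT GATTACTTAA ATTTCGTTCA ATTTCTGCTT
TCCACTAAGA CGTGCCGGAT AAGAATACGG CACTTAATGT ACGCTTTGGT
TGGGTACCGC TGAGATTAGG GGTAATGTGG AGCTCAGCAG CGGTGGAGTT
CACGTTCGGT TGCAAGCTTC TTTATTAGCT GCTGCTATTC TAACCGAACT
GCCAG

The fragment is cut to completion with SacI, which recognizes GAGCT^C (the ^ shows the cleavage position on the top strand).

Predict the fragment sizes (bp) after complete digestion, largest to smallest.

The SacI site (GAGCTC) starts at position 130.
SacI cuts after base 5 of each site (before the last base), so after position 134.
Linear molecule, 1 cut → 2 fragments:
  1–134 → 134 bp
  135–205 → 71 bp
Sorted largest to smallest: 134, 71 bp.

134, 71 bp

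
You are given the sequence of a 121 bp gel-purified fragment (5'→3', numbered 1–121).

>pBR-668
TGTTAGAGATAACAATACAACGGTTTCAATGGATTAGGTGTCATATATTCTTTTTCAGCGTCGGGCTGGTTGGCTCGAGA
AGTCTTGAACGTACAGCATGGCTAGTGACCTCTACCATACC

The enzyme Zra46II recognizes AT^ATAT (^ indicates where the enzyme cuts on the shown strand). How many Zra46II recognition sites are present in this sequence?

1

ATATAT occurs starting at position 43.
Zra46II cuts at 1 site.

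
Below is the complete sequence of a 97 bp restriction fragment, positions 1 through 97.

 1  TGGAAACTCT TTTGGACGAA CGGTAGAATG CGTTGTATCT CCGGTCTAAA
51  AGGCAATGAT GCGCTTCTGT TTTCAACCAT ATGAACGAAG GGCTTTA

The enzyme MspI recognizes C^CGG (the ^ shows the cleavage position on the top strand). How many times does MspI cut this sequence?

1

CCGG occurs starting at position 41.
MspI cuts at 1 site.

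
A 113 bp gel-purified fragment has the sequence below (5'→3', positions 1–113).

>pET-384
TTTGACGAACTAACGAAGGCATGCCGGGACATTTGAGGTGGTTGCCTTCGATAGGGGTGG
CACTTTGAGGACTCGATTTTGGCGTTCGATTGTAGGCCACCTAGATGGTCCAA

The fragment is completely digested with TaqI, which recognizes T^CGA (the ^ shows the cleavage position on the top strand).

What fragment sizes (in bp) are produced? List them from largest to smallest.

TaqI sites (TCGA) start at positions 48, 73, 86.
TaqI cuts after the first base of each site, so after positions 48, 73, 86.
Linear molecule, 3 cuts → 4 fragments:
  1–48 → 48 bp
  49–73 → 25 bp
  74–86 → 13 bp
  87–113 → 27 bp
Sorted largest to smallest: 48, 27, 25, 13 bp.

48, 27, 25, 13 bp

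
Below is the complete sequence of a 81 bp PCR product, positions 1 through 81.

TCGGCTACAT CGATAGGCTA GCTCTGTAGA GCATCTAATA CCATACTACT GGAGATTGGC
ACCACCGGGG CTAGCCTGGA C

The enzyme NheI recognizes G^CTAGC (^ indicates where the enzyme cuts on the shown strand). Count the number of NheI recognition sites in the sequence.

2

GCTAGC occurs starting at positions 17, 70.
NheI cuts at 2 sites.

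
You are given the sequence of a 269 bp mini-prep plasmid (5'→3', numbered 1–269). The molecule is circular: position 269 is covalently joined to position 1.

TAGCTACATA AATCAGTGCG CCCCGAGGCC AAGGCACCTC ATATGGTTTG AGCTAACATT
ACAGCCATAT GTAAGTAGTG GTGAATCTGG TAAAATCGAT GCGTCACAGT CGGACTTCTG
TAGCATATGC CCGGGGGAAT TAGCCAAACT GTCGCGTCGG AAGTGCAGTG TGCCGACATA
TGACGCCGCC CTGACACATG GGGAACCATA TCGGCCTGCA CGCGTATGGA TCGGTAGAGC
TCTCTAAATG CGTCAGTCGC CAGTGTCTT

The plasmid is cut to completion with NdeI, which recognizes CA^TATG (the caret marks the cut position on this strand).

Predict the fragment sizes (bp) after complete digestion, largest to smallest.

NdeI sites (CATATG) start at positions 40, 66, 124, 177.
NdeI cuts after base 2 of each site, so after positions 41, 67, 125, 178.
Circular molecule, 4 cuts → 4 fragments:
  42–67 → 26 bp
  68–125 → 58 bp
  126–178 → 53 bp
  179–269 then 1–41 → 91 + 41 = 132 bp
Sorted largest to smallest: 132, 58, 53, 26 bp.

132, 58, 53, 26 bp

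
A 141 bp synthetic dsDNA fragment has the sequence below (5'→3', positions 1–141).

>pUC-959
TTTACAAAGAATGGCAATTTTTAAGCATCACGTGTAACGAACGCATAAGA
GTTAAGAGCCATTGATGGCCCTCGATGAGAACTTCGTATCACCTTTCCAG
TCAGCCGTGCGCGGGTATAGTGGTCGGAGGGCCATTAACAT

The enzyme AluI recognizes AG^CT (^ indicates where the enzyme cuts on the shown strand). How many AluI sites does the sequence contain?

No occurrence of AGCT is present in the sequence.
AluI does not cut: 0 sites.

0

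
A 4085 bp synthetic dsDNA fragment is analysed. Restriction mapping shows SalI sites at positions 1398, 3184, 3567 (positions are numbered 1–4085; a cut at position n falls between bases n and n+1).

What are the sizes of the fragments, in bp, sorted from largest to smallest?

Linear molecule, 3 cuts → 4 fragments:
  1398 − 0 = 1398 bp
  3184 − 1398 = 1786 bp
  3567 − 3184 = 383 bp
  4085 − 3567 = 518 bp
Sorted largest to smallest: 1786, 1398, 518, 383 bp.

1786, 1398, 518, 383 bp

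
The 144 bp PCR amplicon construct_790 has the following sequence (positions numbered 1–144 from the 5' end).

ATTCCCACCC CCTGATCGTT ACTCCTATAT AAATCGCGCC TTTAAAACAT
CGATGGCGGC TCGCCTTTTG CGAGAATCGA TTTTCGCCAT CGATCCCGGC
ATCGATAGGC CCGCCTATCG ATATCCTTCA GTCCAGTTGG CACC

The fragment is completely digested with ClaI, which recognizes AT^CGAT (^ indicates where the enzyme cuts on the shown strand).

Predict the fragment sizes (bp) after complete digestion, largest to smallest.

50, 27, 26, 16, 13, 12 bp

ClaI sites (ATCGAT) start at positions 49, 76, 89, 101, 117.
ClaI cuts after base 2 of each site, so after positions 50, 77, 90, 102, 118.
Linear molecule, 5 cuts → 6 fragments:
  1–50 → 50 bp
  51–77 → 27 bp
  78–90 → 13 bp
  91–102 → 12 bp
  103–118 → 16 bp
  119–144 → 26 bp
Sorted largest to smallest: 50, 27, 26, 16, 13, 12 bp.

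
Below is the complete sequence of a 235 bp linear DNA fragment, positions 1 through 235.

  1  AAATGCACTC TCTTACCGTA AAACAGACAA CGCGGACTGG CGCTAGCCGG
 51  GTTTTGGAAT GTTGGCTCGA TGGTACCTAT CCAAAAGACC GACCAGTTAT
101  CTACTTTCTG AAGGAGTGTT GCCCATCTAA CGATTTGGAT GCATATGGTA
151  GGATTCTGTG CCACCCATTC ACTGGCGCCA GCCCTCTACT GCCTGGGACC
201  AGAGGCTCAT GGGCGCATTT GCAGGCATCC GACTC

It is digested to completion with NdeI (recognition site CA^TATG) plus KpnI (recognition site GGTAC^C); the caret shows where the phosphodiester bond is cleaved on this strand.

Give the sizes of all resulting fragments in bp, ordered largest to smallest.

92, 76, 67 bp

The NdeI site (CATATG) starts at position 142.
NdeI cuts after base 2 of each site, so after position 143.
The KpnI site (GGTACC) starts at position 72.
KpnI cuts after base 5 of each site (before the last base), so after position 76.
Combined cut positions: 76, 143.
Linear molecule, 2 cuts → 3 fragments:
  1–76 → 76 bp
  77–143 → 67 bp
  144–235 → 92 bp
Sorted largest to smallest: 92, 76, 67 bp.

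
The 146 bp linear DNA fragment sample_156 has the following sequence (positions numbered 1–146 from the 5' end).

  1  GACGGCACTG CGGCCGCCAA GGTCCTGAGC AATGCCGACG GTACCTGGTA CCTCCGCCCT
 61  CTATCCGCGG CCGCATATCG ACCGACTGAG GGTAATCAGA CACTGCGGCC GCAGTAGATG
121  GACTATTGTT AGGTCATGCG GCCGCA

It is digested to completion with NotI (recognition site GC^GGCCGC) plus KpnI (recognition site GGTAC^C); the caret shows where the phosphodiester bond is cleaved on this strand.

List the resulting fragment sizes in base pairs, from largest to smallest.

NotI sites (GCGGCCGC) start at positions 10, 67, 105, 138.
NotI cuts after base 2 of each site, so after positions 11, 68, 106, 139.
KpnI sites (GGTACC) start at positions 40, 47.
KpnI cuts after base 5 of each site (before the last base), so after positions 44, 51.
Combined cut positions: 11, 44, 51, 68, 106, 139.
Linear molecule, 6 cuts → 7 fragments:
  1–11 → 11 bp
  12–44 → 33 bp
  45–51 → 7 bp
  52–68 → 17 bp
  69–106 → 38 bp
  107–139 → 33 bp
  140–146 → 7 bp
Sorted largest to smallest: 38, 33, 33, 17, 11, 7, 7 bp.

38, 33, 33, 17, 11, 7, 7 bp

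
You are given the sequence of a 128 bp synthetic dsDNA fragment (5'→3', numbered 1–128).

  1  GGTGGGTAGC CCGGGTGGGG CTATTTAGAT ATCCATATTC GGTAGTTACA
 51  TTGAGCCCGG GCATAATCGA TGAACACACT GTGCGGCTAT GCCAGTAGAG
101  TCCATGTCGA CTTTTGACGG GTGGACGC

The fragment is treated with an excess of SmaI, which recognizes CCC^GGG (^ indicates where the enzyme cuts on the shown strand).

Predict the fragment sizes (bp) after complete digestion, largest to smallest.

70, 46, 12 bp

SmaI sites (CCCGGG) start at positions 10, 56.
SmaI cuts after base 3 of each site, so after positions 12, 58.
Linear molecule, 2 cuts → 3 fragments:
  1–12 → 12 bp
  13–58 → 46 bp
  59–128 → 70 bp
Sorted largest to smallest: 70, 46, 12 bp.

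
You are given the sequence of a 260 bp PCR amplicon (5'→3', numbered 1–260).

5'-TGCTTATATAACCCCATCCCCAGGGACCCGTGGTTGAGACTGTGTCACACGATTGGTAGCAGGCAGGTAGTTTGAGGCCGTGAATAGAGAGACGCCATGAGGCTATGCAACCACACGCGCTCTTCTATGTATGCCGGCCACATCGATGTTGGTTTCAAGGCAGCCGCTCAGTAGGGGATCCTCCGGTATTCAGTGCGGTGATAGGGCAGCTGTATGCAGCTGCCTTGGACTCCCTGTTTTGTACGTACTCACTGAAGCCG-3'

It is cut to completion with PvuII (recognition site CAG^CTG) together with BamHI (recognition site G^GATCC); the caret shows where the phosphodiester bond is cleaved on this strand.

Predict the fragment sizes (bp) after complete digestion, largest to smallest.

176, 41, 33, 10 bp

PvuII sites (CAGCTG) start at positions 207, 217.
PvuII cuts after base 3 of each site, so after positions 209, 219.
The BamHI site (GGATCC) starts at position 176.
BamHI cuts after the first base of each site, so after position 176.
Combined cut positions: 176, 209, 219.
Linear molecule, 3 cuts → 4 fragments:
  1–176 → 176 bp
  177–209 → 33 bp
  210–219 → 10 bp
  220–260 → 41 bp
Sorted largest to smallest: 176, 41, 33, 10 bp.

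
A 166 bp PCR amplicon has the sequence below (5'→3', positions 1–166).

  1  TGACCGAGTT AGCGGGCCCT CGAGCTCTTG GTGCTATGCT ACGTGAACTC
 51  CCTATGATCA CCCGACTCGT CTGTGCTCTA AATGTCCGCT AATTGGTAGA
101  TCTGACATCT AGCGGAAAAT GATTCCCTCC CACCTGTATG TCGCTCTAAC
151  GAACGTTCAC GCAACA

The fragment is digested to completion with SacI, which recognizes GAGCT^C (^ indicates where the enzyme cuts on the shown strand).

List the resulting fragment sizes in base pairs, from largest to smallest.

The SacI site (GAGCTC) starts at position 22.
SacI cuts after base 5 of each site (before the last base), so after position 26.
Linear molecule, 1 cut → 2 fragments:
  1–26 → 26 bp
  27–166 → 140 bp
Sorted largest to smallest: 140, 26 bp.

140, 26 bp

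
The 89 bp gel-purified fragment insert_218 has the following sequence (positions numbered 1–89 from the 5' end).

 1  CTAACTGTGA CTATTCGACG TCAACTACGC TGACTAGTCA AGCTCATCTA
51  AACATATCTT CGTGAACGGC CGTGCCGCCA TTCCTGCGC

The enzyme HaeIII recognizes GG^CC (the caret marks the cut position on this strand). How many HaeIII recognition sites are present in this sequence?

1

GGCC occurs starting at position 68.
HaeIII cuts at 1 site.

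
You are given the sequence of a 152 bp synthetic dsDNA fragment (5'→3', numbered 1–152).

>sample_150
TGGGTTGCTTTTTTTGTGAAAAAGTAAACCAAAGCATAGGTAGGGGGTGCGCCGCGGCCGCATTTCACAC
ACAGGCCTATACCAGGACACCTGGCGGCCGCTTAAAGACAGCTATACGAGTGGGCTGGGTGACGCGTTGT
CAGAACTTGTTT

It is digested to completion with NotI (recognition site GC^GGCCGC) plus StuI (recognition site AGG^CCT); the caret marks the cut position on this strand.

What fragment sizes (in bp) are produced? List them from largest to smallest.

NotI sites (GCGGCCGC) start at positions 54, 94.
NotI cuts after base 2 of each site, so after positions 55, 95.
The StuI site (AGGCCT) starts at position 73.
StuI cuts after base 3 of each site, so after position 75.
Combined cut positions: 55, 75, 95.
Linear molecule, 3 cuts → 4 fragments:
  1–55 → 55 bp
  56–75 → 20 bp
  76–95 → 20 bp
  96–152 → 57 bp
Sorted largest to smallest: 57, 55, 20, 20 bp.

57, 55, 20, 20 bp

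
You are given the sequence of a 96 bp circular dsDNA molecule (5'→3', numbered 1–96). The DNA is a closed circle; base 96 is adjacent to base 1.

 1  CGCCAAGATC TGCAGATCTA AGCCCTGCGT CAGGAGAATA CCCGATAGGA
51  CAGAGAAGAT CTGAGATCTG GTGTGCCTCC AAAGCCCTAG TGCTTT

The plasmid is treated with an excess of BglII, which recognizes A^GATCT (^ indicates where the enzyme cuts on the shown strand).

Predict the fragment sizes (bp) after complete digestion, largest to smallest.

43, 38, 8, 7 bp

BglII sites (AGATCT) start at positions 6, 14, 57, 64.
BglII cuts after the first base of each site, so after positions 6, 14, 57, 64.
Circular molecule, 4 cuts → 4 fragments:
  7–14 → 8 bp
  15–57 → 43 bp
  58–64 → 7 bp
  65–96 then 1–6 → 32 + 6 = 38 bp
Sorted largest to smallest: 43, 38, 8, 7 bp.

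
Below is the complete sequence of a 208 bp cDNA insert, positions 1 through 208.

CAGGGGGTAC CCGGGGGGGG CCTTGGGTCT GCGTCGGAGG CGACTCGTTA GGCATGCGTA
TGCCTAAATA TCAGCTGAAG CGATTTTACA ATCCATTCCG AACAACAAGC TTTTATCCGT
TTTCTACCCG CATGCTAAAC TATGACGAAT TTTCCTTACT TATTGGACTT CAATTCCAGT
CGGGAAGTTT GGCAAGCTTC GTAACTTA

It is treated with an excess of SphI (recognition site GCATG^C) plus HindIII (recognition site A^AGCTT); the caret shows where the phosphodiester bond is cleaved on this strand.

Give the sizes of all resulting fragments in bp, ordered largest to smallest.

SphI sites (GCATGC) start at positions 52, 130.
SphI cuts after base 5 of each site (before the last base), so after positions 56, 134.
HindIII sites (AAGCTT) start at positions 107, 194.
HindIII cuts after the first base of each site, so after positions 107, 194.
Combined cut positions: 56, 107, 134, 194.
Linear molecule, 4 cuts → 5 fragments:
  1–56 → 56 bp
  57–107 → 51 bp
  108–134 → 27 bp
  135–194 → 60 bp
  195–208 → 14 bp
Sorted largest to smallest: 60, 56, 51, 27, 14 bp.

60, 56, 51, 27, 14 bp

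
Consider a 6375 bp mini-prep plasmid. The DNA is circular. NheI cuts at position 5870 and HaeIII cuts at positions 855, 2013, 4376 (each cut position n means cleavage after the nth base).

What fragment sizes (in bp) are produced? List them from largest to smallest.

Combined cut positions (sorted): 855, 2013, 4376, 5870.
Circular molecule, 4 cuts → 4 fragments:
  2013 − 855 = 1158 bp
  4376 − 2013 = 2363 bp
  5870 − 4376 = 1494 bp
  wrap: 6375 − 5870 + 855 = 1360 bp
Sorted largest to smallest: 2363, 1494, 1360, 1158 bp.

2363, 1494, 1360, 1158 bp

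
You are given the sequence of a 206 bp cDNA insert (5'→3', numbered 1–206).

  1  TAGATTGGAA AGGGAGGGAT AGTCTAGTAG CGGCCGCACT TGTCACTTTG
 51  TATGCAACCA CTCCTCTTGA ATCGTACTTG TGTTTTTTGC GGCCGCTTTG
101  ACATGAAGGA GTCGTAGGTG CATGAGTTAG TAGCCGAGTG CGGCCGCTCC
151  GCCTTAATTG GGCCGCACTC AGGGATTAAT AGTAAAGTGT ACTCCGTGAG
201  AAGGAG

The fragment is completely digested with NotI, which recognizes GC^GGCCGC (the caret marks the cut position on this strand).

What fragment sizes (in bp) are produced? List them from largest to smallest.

NotI sites (GCGGCCGC) start at positions 30, 89, 140.
NotI cuts after base 2 of each site, so after positions 31, 90, 141.
Linear molecule, 3 cuts → 4 fragments:
  1–31 → 31 bp
  32–90 → 59 bp
  91–141 → 51 bp
  142–206 → 65 bp
Sorted largest to smallest: 65, 59, 51, 31 bp.

65, 59, 51, 31 bp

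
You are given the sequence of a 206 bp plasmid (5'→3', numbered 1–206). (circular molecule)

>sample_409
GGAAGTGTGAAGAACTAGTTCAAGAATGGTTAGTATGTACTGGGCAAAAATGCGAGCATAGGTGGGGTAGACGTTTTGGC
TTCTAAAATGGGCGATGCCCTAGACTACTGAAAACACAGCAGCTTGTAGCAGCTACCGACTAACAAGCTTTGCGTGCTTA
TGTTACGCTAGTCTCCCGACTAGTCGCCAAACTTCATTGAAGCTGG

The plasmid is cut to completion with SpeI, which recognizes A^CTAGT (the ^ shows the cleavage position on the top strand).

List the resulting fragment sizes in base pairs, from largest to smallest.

165, 41 bp

SpeI sites (ACTAGT) start at positions 14, 179.
SpeI cuts after the first base of each site, so after positions 14, 179.
Circular molecule, 2 cuts → 2 fragments:
  15–179 → 165 bp
  180–206 then 1–14 → 27 + 14 = 41 bp
Sorted largest to smallest: 165, 41 bp.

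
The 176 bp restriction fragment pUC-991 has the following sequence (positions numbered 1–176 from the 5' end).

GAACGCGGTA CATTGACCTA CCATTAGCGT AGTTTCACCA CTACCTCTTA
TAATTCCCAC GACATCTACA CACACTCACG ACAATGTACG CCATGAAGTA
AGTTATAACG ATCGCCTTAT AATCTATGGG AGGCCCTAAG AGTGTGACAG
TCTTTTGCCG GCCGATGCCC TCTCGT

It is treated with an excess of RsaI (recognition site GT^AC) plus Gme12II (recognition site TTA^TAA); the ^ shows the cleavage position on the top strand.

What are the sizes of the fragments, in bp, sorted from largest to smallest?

57, 41, 37, 18, 14, 9 bp

RsaI sites (GTAC) start at positions 8, 86.
RsaI cuts after base 2 of each site, so after positions 9, 87.
Gme12II sites (TTATAA) start at positions 48, 103, 117.
Gme12II cuts after base 3 of each site, so after positions 50, 105, 119.
Combined cut positions: 9, 50, 87, 105, 119.
Linear molecule, 5 cuts → 6 fragments:
  1–9 → 9 bp
  10–50 → 41 bp
  51–87 → 37 bp
  88–105 → 18 bp
  106–119 → 14 bp
  120–176 → 57 bp
Sorted largest to smallest: 57, 41, 37, 18, 14, 9 bp.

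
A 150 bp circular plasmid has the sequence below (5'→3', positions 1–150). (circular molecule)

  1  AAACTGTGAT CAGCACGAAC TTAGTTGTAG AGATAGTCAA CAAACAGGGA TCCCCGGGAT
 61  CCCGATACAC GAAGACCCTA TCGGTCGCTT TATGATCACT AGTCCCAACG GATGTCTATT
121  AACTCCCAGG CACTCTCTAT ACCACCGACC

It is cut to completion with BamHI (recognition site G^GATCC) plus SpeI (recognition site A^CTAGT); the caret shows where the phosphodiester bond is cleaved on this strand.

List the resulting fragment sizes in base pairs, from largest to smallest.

BamHI sites (GGATCC) start at positions 48, 57.
BamHI cuts after the first base of each site, so after positions 48, 57.
The SpeI site (ACTAGT) starts at position 98.
SpeI cuts after the first base of each site, so after position 98.
Combined cut positions: 48, 57, 98.
Circular molecule, 3 cuts → 3 fragments:
  49–57 → 9 bp
  58–98 → 41 bp
  99–150 then 1–48 → 52 + 48 = 100 bp
Sorted largest to smallest: 100, 41, 9 bp.

100, 41, 9 bp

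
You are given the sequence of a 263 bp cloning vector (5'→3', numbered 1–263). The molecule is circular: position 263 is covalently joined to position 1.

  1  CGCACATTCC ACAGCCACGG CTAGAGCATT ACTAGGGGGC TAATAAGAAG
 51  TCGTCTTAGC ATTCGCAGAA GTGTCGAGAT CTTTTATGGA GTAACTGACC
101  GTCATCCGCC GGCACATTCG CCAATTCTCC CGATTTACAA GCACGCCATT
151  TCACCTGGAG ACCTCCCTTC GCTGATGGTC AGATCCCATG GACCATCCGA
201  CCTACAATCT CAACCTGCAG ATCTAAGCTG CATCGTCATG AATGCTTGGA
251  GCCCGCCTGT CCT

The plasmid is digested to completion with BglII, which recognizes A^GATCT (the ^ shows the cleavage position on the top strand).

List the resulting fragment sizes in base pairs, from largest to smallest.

BglII sites (AGATCT) start at positions 77, 219.
BglII cuts after the first base of each site, so after positions 77, 219.
Circular molecule, 2 cuts → 2 fragments:
  78–219 → 142 bp
  220–263 then 1–77 → 44 + 77 = 121 bp
Sorted largest to smallest: 142, 121 bp.

142, 121 bp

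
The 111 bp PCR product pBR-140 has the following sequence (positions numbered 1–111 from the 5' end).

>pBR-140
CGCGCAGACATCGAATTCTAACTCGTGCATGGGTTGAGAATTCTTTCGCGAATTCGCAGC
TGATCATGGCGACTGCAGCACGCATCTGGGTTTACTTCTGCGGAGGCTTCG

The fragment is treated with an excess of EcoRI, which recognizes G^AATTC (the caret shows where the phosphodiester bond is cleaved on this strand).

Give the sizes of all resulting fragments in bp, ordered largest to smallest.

EcoRI sites (GAATTC) start at positions 13, 38, 50.
EcoRI cuts after the first base of each site, so after positions 13, 38, 50.
Linear molecule, 3 cuts → 4 fragments:
  1–13 → 13 bp
  14–38 → 25 bp
  39–50 → 12 bp
  51–111 → 61 bp
Sorted largest to smallest: 61, 25, 13, 12 bp.

61, 25, 13, 12 bp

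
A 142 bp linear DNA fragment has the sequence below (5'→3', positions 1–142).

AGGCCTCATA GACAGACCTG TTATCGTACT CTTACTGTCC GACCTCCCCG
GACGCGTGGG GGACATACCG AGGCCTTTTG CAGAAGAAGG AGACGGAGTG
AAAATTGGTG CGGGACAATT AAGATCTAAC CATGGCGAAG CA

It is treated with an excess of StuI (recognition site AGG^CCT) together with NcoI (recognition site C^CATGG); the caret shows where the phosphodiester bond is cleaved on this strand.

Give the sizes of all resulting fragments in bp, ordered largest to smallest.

StuI sites (AGGCCT) start at positions 1, 71.
StuI cuts after base 3 of each site, so after positions 3, 73.
The NcoI site (CCATGG) starts at position 130.
NcoI cuts after the first base of each site, so after position 130.
Combined cut positions: 3, 73, 130.
Linear molecule, 3 cuts → 4 fragments:
  1–3 → 3 bp
  4–73 → 70 bp
  74–130 → 57 bp
  131–142 → 12 bp
Sorted largest to smallest: 70, 57, 12, 3 bp.

70, 57, 12, 3 bp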